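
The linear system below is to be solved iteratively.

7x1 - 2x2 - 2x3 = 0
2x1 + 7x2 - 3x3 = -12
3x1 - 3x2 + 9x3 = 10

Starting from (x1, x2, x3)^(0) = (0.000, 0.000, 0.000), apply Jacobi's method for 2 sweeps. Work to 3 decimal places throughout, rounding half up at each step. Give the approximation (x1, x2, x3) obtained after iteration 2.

Iteration 1:
  x1 = (0 - (-2)·0.000 - (-2)·0.000) / (7) = 0.000
  x2 = (-12 - (2)·0.000 - (-3)·0.000) / (7) = -1.714
  x3 = (10 - (3)·0.000 - (-3)·0.000) / (9) = 1.111
Iteration 2:
  x1 = (0 - (-2)·-1.714 - (-2)·1.111) / (7) = -0.172
  x2 = (-12 - (2)·0.000 - (-3)·1.111) / (7) = -1.238
  x3 = (10 - (3)·0.000 - (-3)·-1.714) / (9) = 0.540

(-0.172, -1.238, 0.540)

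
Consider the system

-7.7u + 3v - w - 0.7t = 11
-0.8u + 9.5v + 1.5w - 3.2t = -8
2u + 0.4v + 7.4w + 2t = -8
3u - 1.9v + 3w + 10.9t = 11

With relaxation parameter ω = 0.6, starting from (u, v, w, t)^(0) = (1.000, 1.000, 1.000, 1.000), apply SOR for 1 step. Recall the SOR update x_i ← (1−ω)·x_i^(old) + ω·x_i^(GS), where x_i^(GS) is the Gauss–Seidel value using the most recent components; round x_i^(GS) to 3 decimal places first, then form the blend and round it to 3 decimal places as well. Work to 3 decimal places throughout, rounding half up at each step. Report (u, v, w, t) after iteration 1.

(-0.356, -0.016, -0.352, 1.121)

Iteration 1:
  u: GS value = (11 - (3)·1.000 - (-1)·1.000 - (-0.7)·1.000) / (-7.7) = -1.260;  u ← (1−ω)·1.000 + ω·-1.260 = -0.356
  v: GS value = (-8 - (-0.8)·-0.356 - (1.5)·1.000 - (-3.2)·1.000) / (9.5) = -0.693;  v ← (1−ω)·1.000 + ω·-0.693 = -0.016
  w: GS value = (-8 - (2)·-0.356 - (0.4)·-0.016 - (2)·1.000) / (7.4) = -1.254;  w ← (1−ω)·1.000 + ω·-1.254 = -0.352
  t: GS value = (11 - (3)·-0.356 - (-1.9)·-0.016 - (3)·-0.352) / (10.9) = 1.201;  t ← (1−ω)·1.000 + ω·1.201 = 1.121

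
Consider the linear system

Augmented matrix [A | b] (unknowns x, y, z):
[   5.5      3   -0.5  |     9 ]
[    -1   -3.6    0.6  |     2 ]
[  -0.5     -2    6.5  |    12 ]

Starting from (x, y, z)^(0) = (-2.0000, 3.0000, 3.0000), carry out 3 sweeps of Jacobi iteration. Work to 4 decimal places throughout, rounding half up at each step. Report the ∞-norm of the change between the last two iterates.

0.4682

Iteration 1:
  x = (9 - (3)·3.0000 - (-0.5)·3.0000) / (5.5) = 0.2727
  y = (2 - (-1)·-2.0000 - (0.6)·3.0000) / (-3.6) = 0.5000
  z = (12 - (-0.5)·-2.0000 - (-2)·3.0000) / (6.5) = 2.6154
Iteration 2:
  x = (9 - (3)·0.5000 - (-0.5)·2.6154) / (5.5) = 1.6014
  y = (2 - (-1)·0.2727 - (0.6)·2.6154) / (-3.6) = -0.1954
  z = (12 - (-0.5)·0.2727 - (-2)·0.5000) / (6.5) = 2.0210
Iteration 3:
  x = (9 - (3)·-0.1954 - (-0.5)·2.0210) / (5.5) = 1.9267
  y = (2 - (-1)·1.6014 - (0.6)·2.0210) / (-3.6) = -0.6636
  z = (12 - (-0.5)·1.6014 - (-2)·-0.1954) / (6.5) = 1.9092
Change: (0.3253, -0.4682, -0.1118) → max |·| = 0.4682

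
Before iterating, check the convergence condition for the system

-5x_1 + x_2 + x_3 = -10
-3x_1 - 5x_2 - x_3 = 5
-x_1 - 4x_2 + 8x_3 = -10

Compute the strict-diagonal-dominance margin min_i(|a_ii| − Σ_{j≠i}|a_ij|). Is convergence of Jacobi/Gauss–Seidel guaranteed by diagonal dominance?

row 1: |-5| − (1+1) = 3
row 2: |-5| − (3+1) = 1
row 3: |8| − (1+4) = 3
minimum over rows = 1 → strictly diagonally dominant (convergence guaranteed)

1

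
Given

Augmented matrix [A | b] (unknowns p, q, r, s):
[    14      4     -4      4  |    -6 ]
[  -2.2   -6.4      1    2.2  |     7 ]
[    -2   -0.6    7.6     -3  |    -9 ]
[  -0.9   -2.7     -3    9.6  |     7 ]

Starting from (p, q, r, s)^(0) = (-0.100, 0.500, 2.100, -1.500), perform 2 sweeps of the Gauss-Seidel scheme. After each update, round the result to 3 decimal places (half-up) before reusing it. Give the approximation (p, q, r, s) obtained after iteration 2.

(-0.470, -1.273, -1.482, -0.136)

Iteration 1:
  p = (-6 - (4)·0.500 - (-4)·2.100 - (4)·-1.500) / (14) = 0.457
  q = (7 - (-2.2)·0.457 - (1)·2.100 - (2.2)·-1.500) / (-6.4) = -1.438
  r = (-9 - (-2)·0.457 - (-0.6)·-1.438 - (-3)·-1.500) / (7.6) = -1.770
  s = (7 - (-0.9)·0.457 - (-2.7)·-1.438 - (-3)·-1.770) / (9.6) = -0.186
Iteration 2:
  p = (-6 - (4)·-1.438 - (-4)·-1.770 - (4)·-0.186) / (14) = -0.470
  q = (7 - (-2.2)·-0.470 - (1)·-1.770 - (2.2)·-0.186) / (-6.4) = -1.273
  r = (-9 - (-2)·-0.470 - (-0.6)·-1.273 - (-3)·-0.186) / (7.6) = -1.482
  s = (7 - (-0.9)·-0.470 - (-2.7)·-1.273 - (-3)·-1.482) / (9.6) = -0.136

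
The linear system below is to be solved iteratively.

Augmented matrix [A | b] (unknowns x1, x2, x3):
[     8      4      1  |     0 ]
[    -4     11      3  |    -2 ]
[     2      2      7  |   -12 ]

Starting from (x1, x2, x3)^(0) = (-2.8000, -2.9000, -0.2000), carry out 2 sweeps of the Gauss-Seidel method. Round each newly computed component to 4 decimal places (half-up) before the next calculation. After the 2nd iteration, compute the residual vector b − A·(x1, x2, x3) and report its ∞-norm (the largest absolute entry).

Iteration 1:
  x1 = (0 - (4)·-2.9000 - (1)·-0.2000) / (8) = 1.4750
  x2 = (-2 - (-4)·1.4750 - (3)·-0.2000) / (11) = 0.4091
  x3 = (-12 - (2)·1.4750 - (2)·0.4091) / (7) = -2.2526
Iteration 2:
  x1 = (0 - (4)·0.4091 - (1)·-2.2526) / (8) = 0.0770
  x2 = (-2 - (-4)·0.0770 - (3)·-2.2526) / (11) = 0.4605
  x3 = (-12 - (2)·0.0770 - (2)·0.4605) / (7) = -1.8679
Residual b − A·x = (-0.5901, -1.1538, 0.0003); ∞-norm = 1.1538

1.1538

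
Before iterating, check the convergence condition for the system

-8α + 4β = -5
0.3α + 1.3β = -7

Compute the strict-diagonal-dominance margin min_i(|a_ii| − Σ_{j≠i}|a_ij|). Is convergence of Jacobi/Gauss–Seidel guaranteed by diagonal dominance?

1

row 1: |-8| − (4) = 4
row 2: |1.3| − (0.3) = 1
minimum over rows = 1 → strictly diagonally dominant (convergence guaranteed)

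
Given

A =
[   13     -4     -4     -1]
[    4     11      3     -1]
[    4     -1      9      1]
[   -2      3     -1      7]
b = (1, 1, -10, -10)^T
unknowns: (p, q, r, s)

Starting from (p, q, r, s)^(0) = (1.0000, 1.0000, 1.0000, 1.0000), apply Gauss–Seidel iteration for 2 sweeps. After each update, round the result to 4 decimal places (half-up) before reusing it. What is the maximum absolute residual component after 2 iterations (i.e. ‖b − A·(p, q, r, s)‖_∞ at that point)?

Iteration 1:
  p = (1 - (-4)·1.0000 - (-4)·1.0000 - (-1)·1.0000) / (13) = 0.7692
  q = (1 - (4)·0.7692 - (3)·1.0000 - (-1)·1.0000) / (11) = -0.3706
  r = (-10 - (4)·0.7692 - (-1)·-0.3706 - (1)·1.0000) / (9) = -1.6053
  s = (-10 - (-2)·0.7692 - (3)·-0.3706 - (-1)·-1.6053) / (7) = -1.2793
Iteration 2:
  p = (1 - (-4)·-0.3706 - (-4)·-1.6053 - (-1)·-1.2793) / (13) = -0.6295
  q = (1 - (4)·-0.6295 - (3)·-1.6053 - (-1)·-1.2793) / (11) = 0.6413
  r = (-10 - (4)·-0.6295 - (-1)·0.6413 - (1)·-1.2793) / (9) = -0.6179
  s = (-10 - (-2)·-0.6295 - (3)·0.6413 - (-1)·-0.6179) / (7) = -1.9715
Residual b − A·x = (7.3056, -3.6541, 0.6919, -0.0003); ∞-norm = 7.3056

7.3056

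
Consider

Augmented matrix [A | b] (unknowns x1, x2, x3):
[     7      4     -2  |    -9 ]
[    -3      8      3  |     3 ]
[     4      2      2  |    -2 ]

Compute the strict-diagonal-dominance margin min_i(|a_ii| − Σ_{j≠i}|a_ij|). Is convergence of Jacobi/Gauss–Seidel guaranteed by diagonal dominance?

row 1: |7| − (4+2) = 1
row 2: |8| − (3+3) = 2
row 3: |2| − (4+2) = -4
minimum over rows = -4 → not strictly diagonally dominant

-4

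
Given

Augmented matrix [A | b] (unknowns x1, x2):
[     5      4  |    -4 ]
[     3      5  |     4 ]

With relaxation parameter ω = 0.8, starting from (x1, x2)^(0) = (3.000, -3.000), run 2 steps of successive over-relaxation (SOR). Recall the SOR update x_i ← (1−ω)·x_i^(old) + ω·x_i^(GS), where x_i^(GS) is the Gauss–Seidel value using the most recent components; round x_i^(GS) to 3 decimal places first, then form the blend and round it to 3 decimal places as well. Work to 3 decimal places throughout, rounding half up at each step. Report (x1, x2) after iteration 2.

(0.288, 0.329)

Iteration 1:
  x1: GS value = (-4 - (4)·-3.000) / (5) = 1.600;  x1 ← (1−ω)·3.000 + ω·1.600 = 1.880
  x2: GS value = (4 - (3)·1.880) / (5) = -0.328;  x2 ← (1−ω)·-3.000 + ω·-0.328 = -0.862
Iteration 2:
  x1: GS value = (-4 - (4)·-0.862) / (5) = -0.110;  x1 ← (1−ω)·1.880 + ω·-0.110 = 0.288
  x2: GS value = (4 - (3)·0.288) / (5) = 0.627;  x2 ← (1−ω)·-0.862 + ω·0.627 = 0.329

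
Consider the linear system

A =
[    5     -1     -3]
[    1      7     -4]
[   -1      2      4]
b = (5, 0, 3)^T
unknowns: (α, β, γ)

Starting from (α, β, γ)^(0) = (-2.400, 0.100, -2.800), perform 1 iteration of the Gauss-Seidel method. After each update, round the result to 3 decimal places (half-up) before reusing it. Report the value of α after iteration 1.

Iteration 1:
  α = (5 - (-1)·0.100 - (-3)·-2.800) / (5) = -0.660
  β = (0 - (1)·-0.660 - (-4)·-2.800) / (7) = -1.506
  γ = (3 - (-1)·-0.660 - (2)·-1.506) / (4) = 1.338

-0.660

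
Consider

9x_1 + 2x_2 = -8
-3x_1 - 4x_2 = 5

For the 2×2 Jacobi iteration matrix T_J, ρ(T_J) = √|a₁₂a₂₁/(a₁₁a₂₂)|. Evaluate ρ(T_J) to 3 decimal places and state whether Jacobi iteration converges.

0.408

a₁₂a₂₁/(a₁₁a₂₂) = (2)·(-3) / ((9)·(-4)) = 0.166667
ρ = √|0.166667| = √0.166667 = 0.408
ρ < 1, so Jacobi converges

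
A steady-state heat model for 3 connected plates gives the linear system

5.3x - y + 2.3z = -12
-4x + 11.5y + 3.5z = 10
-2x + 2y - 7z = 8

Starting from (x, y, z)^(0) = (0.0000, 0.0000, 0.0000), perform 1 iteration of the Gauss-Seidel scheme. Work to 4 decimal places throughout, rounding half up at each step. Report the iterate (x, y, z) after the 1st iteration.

Iteration 1:
  x = (-12 - (-1)·0.0000 - (2.3)·0.0000) / (5.3) = -2.2642
  y = (10 - (-4)·-2.2642 - (3.5)·0.0000) / (11.5) = 0.0820
  z = (8 - (-2)·-2.2642 - (2)·0.0820) / (-7) = -0.4725

(-2.2642, 0.0820, -0.4725)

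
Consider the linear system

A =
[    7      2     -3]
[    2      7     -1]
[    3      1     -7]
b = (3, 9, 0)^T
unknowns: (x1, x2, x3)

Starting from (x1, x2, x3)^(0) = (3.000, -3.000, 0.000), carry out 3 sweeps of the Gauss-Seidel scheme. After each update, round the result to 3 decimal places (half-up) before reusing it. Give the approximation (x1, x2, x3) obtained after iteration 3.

(0.232, 1.273, 0.281)

Iteration 1:
  x1 = (3 - (2)·-3.000 - (-3)·0.000) / (7) = 1.286
  x2 = (9 - (2)·1.286 - (-1)·0.000) / (7) = 0.918
  x3 = (0 - (3)·1.286 - (1)·0.918) / (-7) = 0.682
Iteration 2:
  x1 = (3 - (2)·0.918 - (-3)·0.682) / (7) = 0.459
  x2 = (9 - (2)·0.459 - (-1)·0.682) / (7) = 1.252
  x3 = (0 - (3)·0.459 - (1)·1.252) / (-7) = 0.376
Iteration 3:
  x1 = (3 - (2)·1.252 - (-3)·0.376) / (7) = 0.232
  x2 = (9 - (2)·0.232 - (-1)·0.376) / (7) = 1.273
  x3 = (0 - (3)·0.232 - (1)·1.273) / (-7) = 0.281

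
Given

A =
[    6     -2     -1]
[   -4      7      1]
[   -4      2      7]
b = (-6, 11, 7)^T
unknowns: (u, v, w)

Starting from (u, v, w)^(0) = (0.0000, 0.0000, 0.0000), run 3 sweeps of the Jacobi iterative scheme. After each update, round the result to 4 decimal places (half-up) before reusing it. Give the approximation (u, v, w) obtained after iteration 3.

Iteration 1:
  u = (-6 - (-2)·0.0000 - (-1)·0.0000) / (6) = -1.0000
  v = (11 - (-4)·0.0000 - (1)·0.0000) / (7) = 1.5714
  w = (7 - (-4)·0.0000 - (2)·0.0000) / (7) = 1.0000
Iteration 2:
  u = (-6 - (-2)·1.5714 - (-1)·1.0000) / (6) = -0.3095
  v = (11 - (-4)·-1.0000 - (1)·1.0000) / (7) = 0.8571
  w = (7 - (-4)·-1.0000 - (2)·1.5714) / (7) = -0.0204
Iteration 3:
  u = (-6 - (-2)·0.8571 - (-1)·-0.0204) / (6) = -0.7177
  v = (11 - (-4)·-0.3095 - (1)·-0.0204) / (7) = 1.3975
  w = (7 - (-4)·-0.3095 - (2)·0.8571) / (7) = 0.5783

(-0.7177, 1.3975, 0.5783)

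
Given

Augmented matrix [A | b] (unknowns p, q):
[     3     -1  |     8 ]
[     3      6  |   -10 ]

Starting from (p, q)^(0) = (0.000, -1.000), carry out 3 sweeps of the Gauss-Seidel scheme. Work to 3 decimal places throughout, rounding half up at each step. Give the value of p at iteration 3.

1.824

Iteration 1:
  p = (8 - (-1)·-1.000) / (3) = 2.333
  q = (-10 - (3)·2.333) / (6) = -2.833
Iteration 2:
  p = (8 - (-1)·-2.833) / (3) = 1.722
  q = (-10 - (3)·1.722) / (6) = -2.528
Iteration 3:
  p = (8 - (-1)·-2.528) / (3) = 1.824
  q = (-10 - (3)·1.824) / (6) = -2.579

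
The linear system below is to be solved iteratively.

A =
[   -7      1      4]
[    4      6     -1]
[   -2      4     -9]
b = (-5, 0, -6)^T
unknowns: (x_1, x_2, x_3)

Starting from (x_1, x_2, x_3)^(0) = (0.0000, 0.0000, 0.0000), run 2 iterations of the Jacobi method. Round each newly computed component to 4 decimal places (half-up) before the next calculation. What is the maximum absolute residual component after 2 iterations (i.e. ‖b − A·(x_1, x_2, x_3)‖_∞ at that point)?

Iteration 1:
  x_1 = (-5 - (1)·0.0000 - (4)·0.0000) / (-7) = 0.7143
  x_2 = (0 - (4)·0.0000 - (-1)·0.0000) / (6) = 0.0000
  x_3 = (-6 - (-2)·0.0000 - (4)·0.0000) / (-9) = 0.6667
Iteration 2:
  x_1 = (-5 - (1)·0.0000 - (4)·0.6667) / (-7) = 1.0953
  x_2 = (0 - (4)·0.7143 - (-1)·0.6667) / (6) = -0.3651
  x_3 = (-6 - (-2)·0.7143 - (4)·0.0000) / (-9) = 0.5079
Residual b − A·x = (1.0006, -1.6827, 2.2221); ∞-norm = 2.2221

2.2221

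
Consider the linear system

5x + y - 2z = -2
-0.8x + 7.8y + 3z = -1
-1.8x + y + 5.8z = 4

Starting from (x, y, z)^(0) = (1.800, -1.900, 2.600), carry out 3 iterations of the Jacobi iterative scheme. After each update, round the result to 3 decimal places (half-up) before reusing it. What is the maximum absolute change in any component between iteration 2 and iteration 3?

0.241

Iteration 1:
  x = (-2 - (1)·-1.900 - (-2)·2.600) / (5) = 1.020
  y = (-1 - (-0.8)·1.800 - (3)·2.600) / (7.8) = -0.944
  z = (4 - (-1.8)·1.800 - (1)·-1.900) / (5.8) = 1.576
Iteration 2:
  x = (-2 - (1)·-0.944 - (-2)·1.576) / (5) = 0.419
  y = (-1 - (-0.8)·1.020 - (3)·1.576) / (7.8) = -0.630
  z = (4 - (-1.8)·1.020 - (1)·-0.944) / (5.8) = 1.169
Iteration 3:
  x = (-2 - (1)·-0.630 - (-2)·1.169) / (5) = 0.194
  y = (-1 - (-0.8)·0.419 - (3)·1.169) / (7.8) = -0.535
  z = (4 - (-1.8)·0.419 - (1)·-0.630) / (5.8) = 0.928
Change: (-0.225, 0.095, -0.241) → max |·| = 0.241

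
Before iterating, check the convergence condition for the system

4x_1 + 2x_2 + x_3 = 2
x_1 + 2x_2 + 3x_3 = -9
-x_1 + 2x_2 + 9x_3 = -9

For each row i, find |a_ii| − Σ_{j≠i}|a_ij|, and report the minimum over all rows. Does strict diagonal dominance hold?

-2

row 1: |4| − (2+1) = 1
row 2: |2| − (1+3) = -2
row 3: |9| − (1+2) = 6
minimum over rows = -2 → not strictly diagonally dominant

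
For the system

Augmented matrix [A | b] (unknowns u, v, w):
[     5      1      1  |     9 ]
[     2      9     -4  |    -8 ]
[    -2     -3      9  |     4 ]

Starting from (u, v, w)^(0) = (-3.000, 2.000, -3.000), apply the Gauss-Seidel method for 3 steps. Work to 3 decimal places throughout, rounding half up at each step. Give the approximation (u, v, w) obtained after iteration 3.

Iteration 1:
  u = (9 - (1)·2.000 - (1)·-3.000) / (5) = 2.000
  v = (-8 - (2)·2.000 - (-4)·-3.000) / (9) = -2.667
  w = (4 - (-2)·2.000 - (-3)·-2.667) / (9) = 0.000
Iteration 2:
  u = (9 - (1)·-2.667 - (1)·0.000) / (5) = 2.333
  v = (-8 - (2)·2.333 - (-4)·0.000) / (9) = -1.407
  w = (4 - (-2)·2.333 - (-3)·-1.407) / (9) = 0.494
Iteration 3:
  u = (9 - (1)·-1.407 - (1)·0.494) / (5) = 1.983
  v = (-8 - (2)·1.983 - (-4)·0.494) / (9) = -1.110
  w = (4 - (-2)·1.983 - (-3)·-1.110) / (9) = 0.515

(1.983, -1.110, 0.515)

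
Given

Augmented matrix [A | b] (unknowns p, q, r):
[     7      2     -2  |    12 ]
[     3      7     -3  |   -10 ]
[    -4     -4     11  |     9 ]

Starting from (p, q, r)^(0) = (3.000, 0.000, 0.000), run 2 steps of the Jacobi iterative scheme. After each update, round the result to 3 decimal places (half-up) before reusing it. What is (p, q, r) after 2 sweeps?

Iteration 1:
  p = (12 - (2)·0.000 - (-2)·0.000) / (7) = 1.714
  q = (-10 - (3)·3.000 - (-3)·0.000) / (7) = -2.714
  r = (9 - (-4)·3.000 - (-4)·0.000) / (11) = 1.909
Iteration 2:
  p = (12 - (2)·-2.714 - (-2)·1.909) / (7) = 3.035
  q = (-10 - (3)·1.714 - (-3)·1.909) / (7) = -1.345
  r = (9 - (-4)·1.714 - (-4)·-2.714) / (11) = 0.455

(3.035, -1.345, 0.455)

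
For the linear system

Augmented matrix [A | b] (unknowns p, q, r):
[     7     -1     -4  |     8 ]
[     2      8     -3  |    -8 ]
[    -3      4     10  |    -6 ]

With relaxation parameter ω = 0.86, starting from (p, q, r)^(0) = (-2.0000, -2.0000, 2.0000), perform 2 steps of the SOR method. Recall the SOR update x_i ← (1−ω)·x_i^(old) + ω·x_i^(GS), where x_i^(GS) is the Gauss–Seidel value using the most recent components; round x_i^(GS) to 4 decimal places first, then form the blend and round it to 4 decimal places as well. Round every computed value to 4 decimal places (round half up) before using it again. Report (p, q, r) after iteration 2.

(1.2882, -1.1166, 0.2582)

Iteration 1:
  p: GS value = (8 - (-1)·-2.0000 - (-4)·2.0000) / (7) = 2.0000;  p ← (1−ω)·-2.0000 + ω·2.0000 = 1.4400
  q: GS value = (-8 - (2)·1.4400 - (-3)·2.0000) / (8) = -0.6100;  q ← (1−ω)·-2.0000 + ω·-0.6100 = -0.8046
  r: GS value = (-6 - (-3)·1.4400 - (4)·-0.8046) / (10) = 0.1538;  r ← (1−ω)·2.0000 + ω·0.1538 = 0.4123
Iteration 2:
  p: GS value = (8 - (-1)·-0.8046 - (-4)·0.4123) / (7) = 1.2635;  p ← (1−ω)·1.4400 + ω·1.2635 = 1.2882
  q: GS value = (-8 - (2)·1.2882 - (-3)·0.4123) / (8) = -1.1674;  q ← (1−ω)·-0.8046 + ω·-1.1674 = -1.1166
  r: GS value = (-6 - (-3)·1.2882 - (4)·-1.1166) / (10) = 0.2331;  r ← (1−ω)·0.4123 + ω·0.2331 = 0.2582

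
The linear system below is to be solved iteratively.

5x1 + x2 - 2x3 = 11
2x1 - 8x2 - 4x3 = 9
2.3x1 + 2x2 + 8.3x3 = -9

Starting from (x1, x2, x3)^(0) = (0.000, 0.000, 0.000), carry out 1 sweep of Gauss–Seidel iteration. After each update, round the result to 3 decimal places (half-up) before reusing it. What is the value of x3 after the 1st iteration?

-1.555

Iteration 1:
  x1 = (11 - (1)·0.000 - (-2)·0.000) / (5) = 2.200
  x2 = (9 - (2)·2.200 - (-4)·0.000) / (-8) = -0.575
  x3 = (-9 - (2.3)·2.200 - (2)·-0.575) / (8.3) = -1.555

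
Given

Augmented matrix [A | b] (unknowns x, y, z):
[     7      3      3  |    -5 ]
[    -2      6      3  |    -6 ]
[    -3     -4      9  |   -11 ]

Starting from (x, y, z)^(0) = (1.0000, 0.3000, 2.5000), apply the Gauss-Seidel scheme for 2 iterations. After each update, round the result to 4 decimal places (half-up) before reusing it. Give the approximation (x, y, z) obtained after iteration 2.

Iteration 1:
  x = (-5 - (3)·0.3000 - (3)·2.5000) / (7) = -1.9143
  y = (-6 - (-2)·-1.9143 - (3)·2.5000) / (6) = -2.8881
  z = (-11 - (-3)·-1.9143 - (-4)·-2.8881) / (9) = -3.1439
Iteration 2:
  x = (-5 - (3)·-2.8881 - (3)·-3.1439) / (7) = 1.8709
  y = (-6 - (-2)·1.8709 - (3)·-3.1439) / (6) = 1.1956
  z = (-11 - (-3)·1.8709 - (-4)·1.1956) / (9) = -0.0672

(1.8709, 1.1956, -0.0672)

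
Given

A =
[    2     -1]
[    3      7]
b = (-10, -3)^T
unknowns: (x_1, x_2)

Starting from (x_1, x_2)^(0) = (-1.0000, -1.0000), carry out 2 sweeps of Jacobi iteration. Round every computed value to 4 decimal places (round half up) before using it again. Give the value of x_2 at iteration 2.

Iteration 1:
  x_1 = (-10 - (-1)·-1.0000) / (2) = -5.5000
  x_2 = (-3 - (3)·-1.0000) / (7) = 0.0000
Iteration 2:
  x_1 = (-10 - (-1)·0.0000) / (2) = -5.0000
  x_2 = (-3 - (3)·-5.5000) / (7) = 1.9286

1.9286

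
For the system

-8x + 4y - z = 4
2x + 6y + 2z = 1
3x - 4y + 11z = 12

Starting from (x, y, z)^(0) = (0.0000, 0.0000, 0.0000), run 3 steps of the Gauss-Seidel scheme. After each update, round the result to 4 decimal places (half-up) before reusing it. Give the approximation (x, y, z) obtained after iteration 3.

Iteration 1:
  x = (4 - (4)·0.0000 - (-1)·0.0000) / (-8) = -0.5000
  y = (1 - (2)·-0.5000 - (2)·0.0000) / (6) = 0.3333
  z = (12 - (3)·-0.5000 - (-4)·0.3333) / (11) = 1.3485
Iteration 2:
  x = (4 - (4)·0.3333 - (-1)·1.3485) / (-8) = -0.5019
  y = (1 - (2)·-0.5019 - (2)·1.3485) / (6) = -0.1155
  z = (12 - (3)·-0.5019 - (-4)·-0.1155) / (11) = 1.1858
Iteration 3:
  x = (4 - (4)·-0.1155 - (-1)·1.1858) / (-8) = -0.7060
  y = (1 - (2)·-0.7060 - (2)·1.1858) / (6) = 0.0067
  z = (12 - (3)·-0.7060 - (-4)·0.0067) / (11) = 1.2859

(-0.7060, 0.0067, 1.2859)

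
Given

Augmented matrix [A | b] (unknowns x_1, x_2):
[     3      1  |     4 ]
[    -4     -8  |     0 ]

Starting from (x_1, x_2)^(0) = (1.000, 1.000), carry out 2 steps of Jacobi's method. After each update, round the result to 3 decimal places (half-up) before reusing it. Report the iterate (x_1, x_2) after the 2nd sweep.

(1.500, -0.500)

Iteration 1:
  x_1 = (4 - (1)·1.000) / (3) = 1.000
  x_2 = (0 - (-4)·1.000) / (-8) = -0.500
Iteration 2:
  x_1 = (4 - (1)·-0.500) / (3) = 1.500
  x_2 = (0 - (-4)·1.000) / (-8) = -0.500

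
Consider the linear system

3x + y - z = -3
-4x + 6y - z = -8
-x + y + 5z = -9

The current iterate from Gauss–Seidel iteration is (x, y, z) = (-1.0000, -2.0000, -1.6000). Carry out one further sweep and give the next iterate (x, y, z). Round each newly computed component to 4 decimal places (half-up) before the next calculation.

One sweep:
  x = (-3 - (1)·-2.0000 - (-1)·-1.6000) / (3) = -0.8667
  y = (-8 - (-4)·-0.8667 - (-1)·-1.6000) / (6) = -2.1778
  z = (-9 - (-1)·-0.8667 - (1)·-2.1778) / (5) = -1.5378

(-0.8667, -2.1778, -1.5378)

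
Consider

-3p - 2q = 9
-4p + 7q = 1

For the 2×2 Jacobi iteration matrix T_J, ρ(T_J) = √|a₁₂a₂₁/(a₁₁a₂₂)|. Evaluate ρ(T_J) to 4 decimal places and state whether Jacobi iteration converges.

0.6172

a₁₂a₂₁/(a₁₁a₂₂) = (-2)·(-4) / ((-3)·(7)) = -0.380952
ρ = √|-0.380952| = √0.380952 = 0.6172
ρ < 1, so Jacobi converges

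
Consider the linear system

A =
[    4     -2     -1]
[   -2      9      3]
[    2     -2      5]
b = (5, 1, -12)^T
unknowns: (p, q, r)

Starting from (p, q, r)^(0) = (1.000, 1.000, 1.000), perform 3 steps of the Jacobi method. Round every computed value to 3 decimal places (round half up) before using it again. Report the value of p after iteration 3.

Iteration 1:
  p = (5 - (-2)·1.000 - (-1)·1.000) / (4) = 2.000
  q = (1 - (-2)·1.000 - (3)·1.000) / (9) = 0.000
  r = (-12 - (2)·1.000 - (-2)·1.000) / (5) = -2.400
Iteration 2:
  p = (5 - (-2)·0.000 - (-1)·-2.400) / (4) = 0.650
  q = (1 - (-2)·2.000 - (3)·-2.400) / (9) = 1.356
  r = (-12 - (2)·2.000 - (-2)·0.000) / (5) = -3.200
Iteration 3:
  p = (5 - (-2)·1.356 - (-1)·-3.200) / (4) = 1.128
  q = (1 - (-2)·0.650 - (3)·-3.200) / (9) = 1.322
  r = (-12 - (2)·0.650 - (-2)·1.356) / (5) = -2.118

1.128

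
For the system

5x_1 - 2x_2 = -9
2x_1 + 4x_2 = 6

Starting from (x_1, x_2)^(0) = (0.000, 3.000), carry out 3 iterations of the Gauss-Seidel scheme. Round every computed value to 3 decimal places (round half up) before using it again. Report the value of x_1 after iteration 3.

-0.984

Iteration 1:
  x_1 = (-9 - (-2)·3.000) / (5) = -0.600
  x_2 = (6 - (2)·-0.600) / (4) = 1.800
Iteration 2:
  x_1 = (-9 - (-2)·1.800) / (5) = -1.080
  x_2 = (6 - (2)·-1.080) / (4) = 2.040
Iteration 3:
  x_1 = (-9 - (-2)·2.040) / (5) = -0.984
  x_2 = (6 - (2)·-0.984) / (4) = 1.992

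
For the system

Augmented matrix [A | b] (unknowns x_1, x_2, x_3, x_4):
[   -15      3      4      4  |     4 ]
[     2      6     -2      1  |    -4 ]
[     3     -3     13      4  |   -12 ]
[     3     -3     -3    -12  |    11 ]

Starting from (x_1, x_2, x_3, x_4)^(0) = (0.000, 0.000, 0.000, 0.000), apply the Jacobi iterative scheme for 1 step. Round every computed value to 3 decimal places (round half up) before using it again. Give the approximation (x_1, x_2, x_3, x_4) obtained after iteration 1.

Iteration 1:
  x_1 = (4 - (3)·0.000 - (4)·0.000 - (4)·0.000) / (-15) = -0.267
  x_2 = (-4 - (2)·0.000 - (-2)·0.000 - (1)·0.000) / (6) = -0.667
  x_3 = (-12 - (3)·0.000 - (-3)·0.000 - (4)·0.000) / (13) = -0.923
  x_4 = (11 - (3)·0.000 - (-3)·0.000 - (-3)·0.000) / (-12) = -0.917

(-0.267, -0.667, -0.923, -0.917)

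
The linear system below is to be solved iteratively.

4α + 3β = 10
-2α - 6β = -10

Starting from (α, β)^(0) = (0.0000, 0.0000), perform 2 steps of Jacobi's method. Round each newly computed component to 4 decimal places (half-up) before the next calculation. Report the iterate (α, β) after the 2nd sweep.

(1.2500, 0.8333)

Iteration 1:
  α = (10 - (3)·0.0000) / (4) = 2.5000
  β = (-10 - (-2)·0.0000) / (-6) = 1.6667
Iteration 2:
  α = (10 - (3)·1.6667) / (4) = 1.2500
  β = (-10 - (-2)·2.5000) / (-6) = 0.8333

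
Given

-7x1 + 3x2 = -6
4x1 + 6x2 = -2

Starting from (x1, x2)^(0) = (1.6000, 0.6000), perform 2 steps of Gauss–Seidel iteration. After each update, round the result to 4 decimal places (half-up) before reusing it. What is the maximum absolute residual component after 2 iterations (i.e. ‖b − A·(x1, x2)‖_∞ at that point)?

Iteration 1:
  x1 = (-6 - (3)·0.6000) / (-7) = 1.1143
  x2 = (-2 - (4)·1.1143) / (6) = -1.0762
Iteration 2:
  x1 = (-6 - (3)·-1.0762) / (-7) = 0.3959
  x2 = (-2 - (4)·0.3959) / (6) = -0.5973
Residual b − A·x = (-1.4368, 0.0002); ∞-norm = 1.4368

1.4368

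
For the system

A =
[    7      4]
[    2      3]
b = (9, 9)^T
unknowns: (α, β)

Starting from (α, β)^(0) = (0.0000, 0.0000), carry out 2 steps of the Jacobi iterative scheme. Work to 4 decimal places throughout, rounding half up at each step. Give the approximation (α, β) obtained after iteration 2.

Iteration 1:
  α = (9 - (4)·0.0000) / (7) = 1.2857
  β = (9 - (2)·0.0000) / (3) = 3.0000
Iteration 2:
  α = (9 - (4)·3.0000) / (7) = -0.4286
  β = (9 - (2)·1.2857) / (3) = 2.1429

(-0.4286, 2.1429)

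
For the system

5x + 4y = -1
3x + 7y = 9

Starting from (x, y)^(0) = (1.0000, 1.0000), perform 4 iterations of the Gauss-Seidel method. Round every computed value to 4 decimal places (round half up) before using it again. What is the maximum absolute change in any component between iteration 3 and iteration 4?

Iteration 1:
  x = (-1 - (4)·1.0000) / (5) = -1.0000
  y = (9 - (3)·-1.0000) / (7) = 1.7143
Iteration 2:
  x = (-1 - (4)·1.7143) / (5) = -1.5714
  y = (9 - (3)·-1.5714) / (7) = 1.9592
Iteration 3:
  x = (-1 - (4)·1.9592) / (5) = -1.7674
  y = (9 - (3)·-1.7674) / (7) = 2.0432
Iteration 4:
  x = (-1 - (4)·2.0432) / (5) = -1.8346
  y = (9 - (3)·-1.8346) / (7) = 2.0720
Change: (-0.0672, 0.0288) → max |·| = 0.0672

0.0672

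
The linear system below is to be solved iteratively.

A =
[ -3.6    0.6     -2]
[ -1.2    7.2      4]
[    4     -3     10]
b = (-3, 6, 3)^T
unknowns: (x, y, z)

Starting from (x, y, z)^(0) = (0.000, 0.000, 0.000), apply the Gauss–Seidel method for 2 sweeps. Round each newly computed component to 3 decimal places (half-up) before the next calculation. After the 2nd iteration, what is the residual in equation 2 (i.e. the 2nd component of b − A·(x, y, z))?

0.196

Iteration 1:
  x = (-3 - (0.6)·0.000 - (-2)·0.000) / (-3.6) = 0.833
  y = (6 - (-1.2)·0.833 - (4)·0.000) / (7.2) = 0.972
  z = (3 - (4)·0.833 - (-3)·0.972) / (10) = 0.258
Iteration 2:
  x = (-3 - (0.6)·0.972 - (-2)·0.258) / (-3.6) = 0.852
  y = (6 - (-1.2)·0.852 - (4)·0.258) / (7.2) = 0.832
  z = (3 - (4)·0.852 - (-3)·0.832) / (10) = 0.209
Residual b − A·x = (-0.014, 0.196, -0.002)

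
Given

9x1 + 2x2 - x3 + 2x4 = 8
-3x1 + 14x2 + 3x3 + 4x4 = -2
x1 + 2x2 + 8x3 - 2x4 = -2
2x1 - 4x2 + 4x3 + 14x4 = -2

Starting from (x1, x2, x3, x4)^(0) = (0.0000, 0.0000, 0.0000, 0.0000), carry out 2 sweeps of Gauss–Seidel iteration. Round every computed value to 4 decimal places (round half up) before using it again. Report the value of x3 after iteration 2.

-0.4378

Iteration 1:
  x1 = (8 - (2)·0.0000 - (-1)·0.0000 - (2)·0.0000) / (9) = 0.8889
  x2 = (-2 - (-3)·0.8889 - (3)·0.0000 - (4)·0.0000) / (14) = 0.0476
  x3 = (-2 - (1)·0.8889 - (2)·0.0476 - (-2)·0.0000) / (8) = -0.3730
  x4 = (-2 - (2)·0.8889 - (-4)·0.0476 - (4)·-0.3730) / (14) = -0.1497
Iteration 2:
  x1 = (8 - (2)·0.0476 - (-1)·-0.3730 - (2)·-0.1497) / (9) = 0.8701
  x2 = (-2 - (-3)·0.8701 - (3)·-0.3730 - (4)·-0.1497) / (14) = 0.1663
  x3 = (-2 - (1)·0.8701 - (2)·0.1663 - (-2)·-0.1497) / (8) = -0.4378
  x4 = (-2 - (2)·0.8701 - (-4)·0.1663 - (4)·-0.4378) / (14) = -0.0946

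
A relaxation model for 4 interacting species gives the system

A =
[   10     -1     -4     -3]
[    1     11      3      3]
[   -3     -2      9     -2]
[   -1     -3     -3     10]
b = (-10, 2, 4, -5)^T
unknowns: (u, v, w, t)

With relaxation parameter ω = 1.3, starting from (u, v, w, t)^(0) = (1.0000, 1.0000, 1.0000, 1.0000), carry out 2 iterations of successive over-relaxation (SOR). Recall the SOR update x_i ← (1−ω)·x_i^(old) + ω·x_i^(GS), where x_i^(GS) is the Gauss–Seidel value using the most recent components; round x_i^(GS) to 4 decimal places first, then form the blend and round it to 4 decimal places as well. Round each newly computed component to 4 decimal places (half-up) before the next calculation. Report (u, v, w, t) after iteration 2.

Iteration 1:
  u: GS value = (-10 - (-1)·1.0000 - (-4)·1.0000 - (-3)·1.0000) / (10) = -0.2000;  u ← (1−ω)·1.0000 + ω·-0.2000 = -0.5600
  v: GS value = (2 - (1)·-0.5600 - (3)·1.0000 - (3)·1.0000) / (11) = -0.3127;  v ← (1−ω)·1.0000 + ω·-0.3127 = -0.7065
  w: GS value = (4 - (-3)·-0.5600 - (-2)·-0.7065 - (-2)·1.0000) / (9) = 0.3230;  w ← (1−ω)·1.0000 + ω·0.3230 = 0.1199
  t: GS value = (-5 - (-1)·-0.5600 - (-3)·-0.7065 - (-3)·0.1199) / (10) = -0.7320;  t ← (1−ω)·1.0000 + ω·-0.7320 = -1.2516
Iteration 2:
  u: GS value = (-10 - (-1)·-0.7065 - (-4)·0.1199 - (-3)·-1.2516) / (10) = -1.3982;  u ← (1−ω)·-0.5600 + ω·-1.3982 = -1.6497
  v: GS value = (2 - (1)·-1.6497 - (3)·0.1199 - (3)·-1.2516) / (11) = 0.6404;  v ← (1−ω)·-0.7065 + ω·0.6404 = 1.0445
  w: GS value = (4 - (-3)·-1.6497 - (-2)·1.0445 - (-2)·-1.2516) / (9) = -0.1515;  w ← (1−ω)·0.1199 + ω·-0.1515 = -0.2329
  t: GS value = (-5 - (-1)·-1.6497 - (-3)·1.0445 - (-3)·-0.2329) / (10) = -0.4215;  t ← (1−ω)·-1.2516 + ω·-0.4215 = -0.1725

(-1.6497, 1.0445, -0.2329, -0.1725)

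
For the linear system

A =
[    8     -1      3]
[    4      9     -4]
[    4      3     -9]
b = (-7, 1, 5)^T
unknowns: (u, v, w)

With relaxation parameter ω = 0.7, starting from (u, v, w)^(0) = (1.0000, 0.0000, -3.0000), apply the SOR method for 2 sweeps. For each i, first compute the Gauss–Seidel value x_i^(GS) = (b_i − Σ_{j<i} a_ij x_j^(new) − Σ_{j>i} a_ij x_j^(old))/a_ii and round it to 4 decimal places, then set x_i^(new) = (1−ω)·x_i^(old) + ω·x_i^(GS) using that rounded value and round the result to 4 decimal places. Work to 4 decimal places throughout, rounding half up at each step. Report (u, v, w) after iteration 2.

Iteration 1:
  u: GS value = (-7 - (-1)·0.0000 - (3)·-3.0000) / (8) = 0.2500;  u ← (1−ω)·1.0000 + ω·0.2500 = 0.4750
  v: GS value = (1 - (4)·0.4750 - (-4)·-3.0000) / (9) = -1.4333;  v ← (1−ω)·0.0000 + ω·-1.4333 = -1.0033
  w: GS value = (5 - (4)·0.4750 - (3)·-1.0033) / (-9) = -0.6789;  w ← (1−ω)·-3.0000 + ω·-0.6789 = -1.3752
Iteration 2:
  u: GS value = (-7 - (-1)·-1.0033 - (3)·-1.3752) / (8) = -0.4847;  u ← (1−ω)·0.4750 + ω·-0.4847 = -0.1968
  v: GS value = (1 - (4)·-0.1968 - (-4)·-1.3752) / (9) = -0.4126;  v ← (1−ω)·-1.0033 + ω·-0.4126 = -0.5898
  w: GS value = (5 - (4)·-0.1968 - (3)·-0.5898) / (-9) = -0.8396;  w ← (1−ω)·-1.3752 + ω·-0.8396 = -1.0003

(-0.1968, -0.5898, -1.0003)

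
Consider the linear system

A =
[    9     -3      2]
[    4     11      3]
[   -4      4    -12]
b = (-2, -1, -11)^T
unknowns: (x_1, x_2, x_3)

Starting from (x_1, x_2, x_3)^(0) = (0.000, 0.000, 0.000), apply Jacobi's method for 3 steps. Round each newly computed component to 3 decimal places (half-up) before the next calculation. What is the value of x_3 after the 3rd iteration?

0.982

Iteration 1:
  x_1 = (-2 - (-3)·0.000 - (2)·0.000) / (9) = -0.222
  x_2 = (-1 - (4)·0.000 - (3)·0.000) / (11) = -0.091
  x_3 = (-11 - (-4)·0.000 - (4)·0.000) / (-12) = 0.917
Iteration 2:
  x_1 = (-2 - (-3)·-0.091 - (2)·0.917) / (9) = -0.456
  x_2 = (-1 - (4)·-0.222 - (3)·0.917) / (11) = -0.260
  x_3 = (-11 - (-4)·-0.222 - (4)·-0.091) / (-12) = 0.960
Iteration 3:
  x_1 = (-2 - (-3)·-0.260 - (2)·0.960) / (9) = -0.522
  x_2 = (-1 - (4)·-0.456 - (3)·0.960) / (11) = -0.187
  x_3 = (-11 - (-4)·-0.456 - (4)·-0.260) / (-12) = 0.982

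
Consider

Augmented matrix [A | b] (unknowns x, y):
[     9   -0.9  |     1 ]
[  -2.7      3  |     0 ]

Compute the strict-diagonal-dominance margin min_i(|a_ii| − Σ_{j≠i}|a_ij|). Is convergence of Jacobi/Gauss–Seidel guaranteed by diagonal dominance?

row 1: |9| − (0.9) = 8.1
row 2: |3| − (2.7) = 0.3
minimum over rows = 0.3 → strictly diagonally dominant (convergence guaranteed)

0.3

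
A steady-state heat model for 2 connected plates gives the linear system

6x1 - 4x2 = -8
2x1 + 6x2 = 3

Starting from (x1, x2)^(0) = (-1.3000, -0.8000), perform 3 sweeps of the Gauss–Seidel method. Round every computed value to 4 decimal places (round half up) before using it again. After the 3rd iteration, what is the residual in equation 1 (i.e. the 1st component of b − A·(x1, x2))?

Iteration 1:
  x1 = (-8 - (-4)·-0.8000) / (6) = -1.8667
  x2 = (3 - (2)·-1.8667) / (6) = 1.1222
Iteration 2:
  x1 = (-8 - (-4)·1.1222) / (6) = -0.5852
  x2 = (3 - (2)·-0.5852) / (6) = 0.6951
Iteration 3:
  x1 = (-8 - (-4)·0.6951) / (6) = -0.8699
  x2 = (3 - (2)·-0.8699) / (6) = 0.7900
Residual b − A·x = (0.3794, -0.0002)

0.3794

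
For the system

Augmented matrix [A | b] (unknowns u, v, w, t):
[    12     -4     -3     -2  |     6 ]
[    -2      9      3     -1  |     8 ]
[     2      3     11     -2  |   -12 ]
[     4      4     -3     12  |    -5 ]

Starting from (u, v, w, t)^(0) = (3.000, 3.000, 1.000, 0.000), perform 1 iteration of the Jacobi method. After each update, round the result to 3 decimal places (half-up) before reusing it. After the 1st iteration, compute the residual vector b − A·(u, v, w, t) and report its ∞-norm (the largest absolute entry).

21.811

Iteration 1:
  u = (6 - (-4)·3.000 - (-3)·1.000 - (-2)·0.000) / (12) = 1.750
  v = (8 - (-2)·3.000 - (3)·1.000 - (-1)·0.000) / (9) = 1.222
  w = (-12 - (2)·3.000 - (3)·3.000 - (-2)·0.000) / (11) = -2.455
  t = (-5 - (4)·3.000 - (4)·3.000 - (-3)·1.000) / (12) = -2.167
Residual b − A·x = (-21.811, 5.700, 3.505, 1.751); ∞-norm = 21.811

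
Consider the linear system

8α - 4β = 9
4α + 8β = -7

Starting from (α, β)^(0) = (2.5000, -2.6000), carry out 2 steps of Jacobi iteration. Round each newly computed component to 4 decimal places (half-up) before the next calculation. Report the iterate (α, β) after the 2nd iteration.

(0.0625, -0.7875)

Iteration 1:
  α = (9 - (-4)·-2.6000) / (8) = -0.1750
  β = (-7 - (4)·2.5000) / (8) = -2.1250
Iteration 2:
  α = (9 - (-4)·-2.1250) / (8) = 0.0625
  β = (-7 - (4)·-0.1750) / (8) = -0.7875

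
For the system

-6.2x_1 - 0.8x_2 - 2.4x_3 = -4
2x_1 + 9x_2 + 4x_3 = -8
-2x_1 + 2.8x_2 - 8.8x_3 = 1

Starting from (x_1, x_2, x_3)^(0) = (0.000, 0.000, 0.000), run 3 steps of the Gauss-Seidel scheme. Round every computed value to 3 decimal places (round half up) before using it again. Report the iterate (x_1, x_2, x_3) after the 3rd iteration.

Iteration 1:
  x_1 = (-4 - (-0.8)·0.000 - (-2.4)·0.000) / (-6.2) = 0.645
  x_2 = (-8 - (2)·0.645 - (4)·0.000) / (9) = -1.032
  x_3 = (1 - (-2)·0.645 - (2.8)·-1.032) / (-8.8) = -0.589
Iteration 2:
  x_1 = (-4 - (-0.8)·-1.032 - (-2.4)·-0.589) / (-6.2) = 1.006
  x_2 = (-8 - (2)·1.006 - (4)·-0.589) / (9) = -0.851
  x_3 = (1 - (-2)·1.006 - (2.8)·-0.851) / (-8.8) = -0.613
Iteration 3:
  x_1 = (-4 - (-0.8)·-0.851 - (-2.4)·-0.613) / (-6.2) = 0.992
  x_2 = (-8 - (2)·0.992 - (4)·-0.613) / (9) = -0.837
  x_3 = (1 - (-2)·0.992 - (2.8)·-0.837) / (-8.8) = -0.605

(0.992, -0.837, -0.605)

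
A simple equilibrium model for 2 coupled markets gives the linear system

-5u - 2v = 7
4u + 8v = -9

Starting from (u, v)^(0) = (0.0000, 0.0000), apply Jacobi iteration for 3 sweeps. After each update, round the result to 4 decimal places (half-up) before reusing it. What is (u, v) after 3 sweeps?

Iteration 1:
  u = (7 - (-2)·0.0000) / (-5) = -1.4000
  v = (-9 - (4)·0.0000) / (8) = -1.1250
Iteration 2:
  u = (7 - (-2)·-1.1250) / (-5) = -0.9500
  v = (-9 - (4)·-1.4000) / (8) = -0.4250
Iteration 3:
  u = (7 - (-2)·-0.4250) / (-5) = -1.2300
  v = (-9 - (4)·-0.9500) / (8) = -0.6500

(-1.2300, -0.6500)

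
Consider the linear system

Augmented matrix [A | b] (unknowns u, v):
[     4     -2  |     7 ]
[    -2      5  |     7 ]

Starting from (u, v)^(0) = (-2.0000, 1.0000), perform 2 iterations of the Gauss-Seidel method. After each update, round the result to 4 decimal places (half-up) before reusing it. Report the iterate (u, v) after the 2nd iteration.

(2.9000, 2.5600)

Iteration 1:
  u = (7 - (-2)·1.0000) / (4) = 2.2500
  v = (7 - (-2)·2.2500) / (5) = 2.3000
Iteration 2:
  u = (7 - (-2)·2.3000) / (4) = 2.9000
  v = (7 - (-2)·2.9000) / (5) = 2.5600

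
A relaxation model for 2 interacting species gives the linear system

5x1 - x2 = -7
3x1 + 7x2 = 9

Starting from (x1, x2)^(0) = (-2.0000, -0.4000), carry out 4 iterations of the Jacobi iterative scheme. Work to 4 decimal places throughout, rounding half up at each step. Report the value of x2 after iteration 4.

Iteration 1:
  x1 = (-7 - (-1)·-0.4000) / (5) = -1.4800
  x2 = (9 - (3)·-2.0000) / (7) = 2.1429
Iteration 2:
  x1 = (-7 - (-1)·2.1429) / (5) = -0.9714
  x2 = (9 - (3)·-1.4800) / (7) = 1.9200
Iteration 3:
  x1 = (-7 - (-1)·1.9200) / (5) = -1.0160
  x2 = (9 - (3)·-0.9714) / (7) = 1.7020
Iteration 4:
  x1 = (-7 - (-1)·1.7020) / (5) = -1.0596
  x2 = (9 - (3)·-1.0160) / (7) = 1.7211

1.7211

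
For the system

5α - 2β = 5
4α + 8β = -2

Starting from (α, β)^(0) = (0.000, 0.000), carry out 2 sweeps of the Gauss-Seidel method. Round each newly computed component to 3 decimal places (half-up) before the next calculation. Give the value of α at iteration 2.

0.700

Iteration 1:
  α = (5 - (-2)·0.000) / (5) = 1.000
  β = (-2 - (4)·1.000) / (8) = -0.750
Iteration 2:
  α = (5 - (-2)·-0.750) / (5) = 0.700
  β = (-2 - (4)·0.700) / (8) = -0.600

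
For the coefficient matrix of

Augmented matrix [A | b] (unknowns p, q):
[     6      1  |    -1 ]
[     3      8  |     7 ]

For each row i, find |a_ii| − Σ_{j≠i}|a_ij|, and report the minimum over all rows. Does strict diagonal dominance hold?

row 1: |6| − (1) = 5
row 2: |8| − (3) = 5
minimum over rows = 5 → strictly diagonally dominant (convergence guaranteed)

5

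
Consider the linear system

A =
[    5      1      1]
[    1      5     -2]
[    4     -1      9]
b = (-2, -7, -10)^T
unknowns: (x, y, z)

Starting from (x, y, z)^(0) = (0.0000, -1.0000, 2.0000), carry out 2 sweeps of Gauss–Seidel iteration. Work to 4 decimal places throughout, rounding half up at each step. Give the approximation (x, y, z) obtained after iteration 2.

(-0.1244, -1.7342, -1.2485)

Iteration 1:
  x = (-2 - (1)·-1.0000 - (1)·2.0000) / (5) = -0.6000
  y = (-7 - (1)·-0.6000 - (-2)·2.0000) / (5) = -0.4800
  z = (-10 - (4)·-0.6000 - (-1)·-0.4800) / (9) = -0.8978
Iteration 2:
  x = (-2 - (1)·-0.4800 - (1)·-0.8978) / (5) = -0.1244
  y = (-7 - (1)·-0.1244 - (-2)·-0.8978) / (5) = -1.7342
  z = (-10 - (4)·-0.1244 - (-1)·-1.7342) / (9) = -1.2485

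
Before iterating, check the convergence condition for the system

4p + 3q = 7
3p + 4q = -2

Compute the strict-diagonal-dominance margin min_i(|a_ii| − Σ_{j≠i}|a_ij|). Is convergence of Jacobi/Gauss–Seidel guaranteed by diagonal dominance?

row 1: |4| − (3) = 1
row 2: |4| − (3) = 1
minimum over rows = 1 → strictly diagonally dominant (convergence guaranteed)

1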